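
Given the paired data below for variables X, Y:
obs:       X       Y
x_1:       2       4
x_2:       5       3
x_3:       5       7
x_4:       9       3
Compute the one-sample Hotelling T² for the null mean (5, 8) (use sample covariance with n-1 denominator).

Step 1 — sample mean vector:
  mean(X) = (2 + 5 + 5 + 9) / 4 = 21/4 = 5.25
  mean(Y) = (4 + 3 + 7 + 3) / 4 = 17/4 = 4.25
  x̄ = (5.25, 4.25),  deviation x̄ - mu_0 = (5.25, 4.25) - (5, 8) = (0.25, -3.75).

Step 2 — sample covariance matrix, S[i,j] = (1/(n-1)) · Σ_k (x_{k,i} - mean_i) · (x_{k,j} - mean_j), divisor n-1 = 3:
  S[X,X] = ((-3.25)·(-3.25) + (-0.25)·(-0.25) + (-0.25)·(-0.25) + (3.75)·(3.75)) / 3 = 24.75/3 = 8.25
  S[X,Y] = ((-3.25)·(-0.25) + (-0.25)·(-1.25) + (-0.25)·(2.75) + (3.75)·(-1.25)) / 3 = -4.25/3 = -1.4167
  S[Y,Y] = ((-0.25)·(-0.25) + (-1.25)·(-1.25) + (2.75)·(2.75) + (-1.25)·(-1.25)) / 3 = 10.75/3 = 3.5833
  S = [[8.25, -1.4167],
 [-1.4167, 3.5833]].

Step 3 — invert S. det(S) = 8.25·3.5833 - (-1.4167)² = 27.5556.
  S^{-1} = (1/det) · [[d, -b], [-b, a]] = [[0.13, 0.0514],
 [0.0514, 0.2994]].

Step 4 — quadratic form (x̄ - mu_0)^T · S^{-1} · (x̄ - mu_0):
  S^{-1} · (x̄ - mu_0) = (-0.1603, -1.1099),
  (x̄ - mu_0)^T · [...] = (0.25)·(-0.1603) + (-3.75)·(-1.1099) = 4.122.

Step 5 — scale by n: T² = 4 · 4.122 = 16.4879.

T² ≈ 16.4879


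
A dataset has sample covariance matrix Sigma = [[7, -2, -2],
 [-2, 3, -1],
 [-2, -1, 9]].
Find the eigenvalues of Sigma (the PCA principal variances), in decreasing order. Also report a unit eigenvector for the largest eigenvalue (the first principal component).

Step 1 — characteristic polynomial p(λ) = det(λI - Sigma) = λ³ - tr·λ² + c_1·λ - det, where tr = trace, c_1 = sum of the principal 2×2 minors, det = det(Sigma):
  tr = 7 + 3 + 9 = 19,
  c_1 = (7·3 - (-2)²) + (7·9 - (-2)²) + (3·9 - (-1)²) = 17 + 59 + 26 = 102,
  det = 7·(3·9 - (-1)²) - (-2)·((-2)·9 - (-1)·(-2)) + (-2)·((-2)·(-1) - 3·(-2)) = 7·(26) - (-2)·(-20) + (-2)·(8) = 126.
  So p(λ) = λ³ - 19λ² + 102λ - 126.
Step 2 — look for an integer root (rational root theorem: any rational root is an integer divisor of 126). Testing λ = 7:
  p(7) = 343 - 931 + 714 - 126 = 0  ✓
  Dividing out (λ - 7): p(λ) = (λ - 7)(λ² - 12λ + 18).
Step 3 — remaining eigenvalues from the quadratic λ² - 12λ + 18 = 0:
  Δ = 12² - 4·18 = 144 - 72 = 72,  λ = (12 ± √72)/2 = (12 ± 8.4853)/2 ≈ 10.2426 or 1.7574.
  Sorted: λ_1 = 10.2426,  λ_2 = 7,  λ_3 = 1.7574  (check: sum = 19 = tr ✓).

Step 4 — unit eigenvector for λ_1 ≈ 10.2426: v spans the null space of (Sigma - λ_1 I), whose rows are
  r_1 = (-3.2426, -2, -2),  r_2 = (-2, -7.2426, -1),  r_3 = (-2, -1, -1.2426).
  v is orthogonal to every row, so take v ∝ r_1 × r_2 = ((-2)·(-1) - (-2)·(-7.2426), (-2)·(-2) - (-3.2426)·(-1), (-3.2426)·(-7.2426) - (-2)·(-2)) ≈ (-12.4853, 0.7574, 19.4853).
  Rescale (multiply by -1 so the first nonzero entry is positive): u = (12.4853, -0.7574, -19.4853).
  ||u|| = √((12.4853)² + (-0.7574)² + (-19.4853)²) = √(536.132) ≈ 23.1545,  v_1 = u/||u|| ≈ (0.5392, -0.0327, -0.8415) (||v_1|| = 1).

λ_1 = 10.2426,  λ_2 = 7,  λ_3 = 1.7574;  v_1 ≈ (0.5392, -0.0327, -0.8415)


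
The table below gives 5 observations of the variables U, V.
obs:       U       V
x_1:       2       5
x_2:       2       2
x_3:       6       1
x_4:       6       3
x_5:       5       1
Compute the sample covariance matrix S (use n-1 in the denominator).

Step 1 — column means:
  mean(U) = (2 + 2 + 6 + 6 + 5) / 5 = 21/5 = 4.2
  mean(V) = (5 + 2 + 1 + 3 + 1) / 5 = 12/5 = 2.4

Step 2 — sample covariance S[i,j] = (1/(n-1)) · Σ_k (x_{k,i} - mean_i) · (x_{k,j} - mean_j), with n-1 = 4.
  S[U,U] = ((-2.2)·(-2.2) + (-2.2)·(-2.2) + (1.8)·(1.8) + (1.8)·(1.8) + (0.8)·(0.8)) / 4 = 16.8/4 = 4.2
  S[U,V] = ((-2.2)·(2.6) + (-2.2)·(-0.4) + (1.8)·(-1.4) + (1.8)·(0.6) + (0.8)·(-1.4)) / 4 = -7.4/4 = -1.85
  S[V,V] = ((2.6)·(2.6) + (-0.4)·(-0.4) + (-1.4)·(-1.4) + (0.6)·(0.6) + (-1.4)·(-1.4)) / 4 = 11.2/4 = 2.8

S is symmetric (S[j,i] = S[i,j]). Assembling:

S = [[4.2, -1.85],
 [-1.85, 2.8]]


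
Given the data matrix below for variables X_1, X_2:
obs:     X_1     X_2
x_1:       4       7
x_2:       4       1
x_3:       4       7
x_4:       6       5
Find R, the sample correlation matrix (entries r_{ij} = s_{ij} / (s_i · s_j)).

Step 1 — column means:
  mean(X_1) = (4 + 4 + 4 + 6) / 4 = 18/4 = 4.5
  mean(X_2) = (7 + 1 + 7 + 5) / 4 = 20/4 = 5

Step 2 — sample variances and covariances s[i,j] = (1/(n-1)) · Σ_k (x_{k,i} - mean_i) · (x_{k,j} - mean_j), with n-1 = 3:
  s[X_1,X_1] = ((-0.5)·(-0.5) + (-0.5)·(-0.5) + (-0.5)·(-0.5) + (1.5)·(1.5)) / 3 = 3/3 = 1
  s[X_1,X_2] = ((-0.5)·(2) + (-0.5)·(-4) + (-0.5)·(2) + (1.5)·(0)) / 3 = 0/3 = 0
  s[X_2,X_2] = ((2)·(2) + (-4)·(-4) + (2)·(2) + (0)·(0)) / 3 = 24/3 = 8
  Sample standard deviations s_i = √(s[i,i]):
  s(X_1) = √(1) = 1
  s(X_2) = √(8) = 2.8284

Step 3 — r_{ij} = s_{ij} / (s_i · s_j):
  r[X_1,X_1] = 1 (diagonal).
  r[X_1,X_2] = 0 / (1 · 2.8284) = 0 / 2.8284 = 0
  r[X_2,X_2] = 1 (diagonal).

R is symmetric with unit diagonal. Assembling:

R = [[1, 0],
 [0, 1]]


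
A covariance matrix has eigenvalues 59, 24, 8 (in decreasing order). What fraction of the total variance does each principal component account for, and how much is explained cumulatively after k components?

Step 1 — total variance = trace(Sigma) = Σ λ_i = 59 + 24 + 8 = 91.

Step 2 — fraction explained by component i = λ_i / Σ λ:
  PC1: 59/91 = 0.6484
  PC2: 24/91 = 0.2637
  PC3: 8/91 = 0.0879

Step 3 — cumulative fraction after k components = (λ_1 + ... + λ_k) / Σ λ:
  k = 1: 59/91 = 0.6484
  k = 2: (59 + 24)/91 = 83/91 = 0.9121
  k = 3: (59 + 24 + 8)/91 = 91/91 = 1

Summary (fraction, with percent):

explained: PC1 0.6484 (64.84%), PC2 0.2637 (26.37%), PC3 0.0879 (8.79%);  cumulative: 0.6484, 0.9121, 1


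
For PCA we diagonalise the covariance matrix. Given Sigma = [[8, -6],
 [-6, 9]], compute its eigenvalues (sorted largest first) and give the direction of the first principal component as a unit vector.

Step 1 — characteristic polynomial of 2×2 Sigma:
  det(Sigma - λI) = λ² - trace · λ + det = 0.
  trace = 8 + 9 = 17, det = 8·9 - (-6)² = 36.
Step 2 — discriminant:
  Δ = trace² - 4·det = 289 - 144 = 145.
Step 3 — eigenvalues:
  λ = (trace ± √Δ)/2 = (17 ± 12.0416)/2,
  λ_1 = 14.5208,  λ_2 = 2.4792.

Step 4 — unit eigenvector for λ_1: solve (Sigma - λ_1 I)v = 0. First row:
  (8 - 14.5208)·v_x + (-6)·v_y = 0, i.e. (-6.5208)·v_x + (-6)·v_y = 0,
  so v ∝ (b, λ_1 - a) = (-6, 6.5208); multiply by -1 so the first entry is positive: u = (6, -6.5208).
  ||u|| = √((6)² + (-6.5208)²) = √(78.5208) ≈ 8.8612,
  v_1 = u/||u|| ≈ (0.6771, -0.7359) (||v_1|| = 1).

λ_1 = 14.5208,  λ_2 = 2.4792;  v_1 ≈ (0.6771, -0.7359)


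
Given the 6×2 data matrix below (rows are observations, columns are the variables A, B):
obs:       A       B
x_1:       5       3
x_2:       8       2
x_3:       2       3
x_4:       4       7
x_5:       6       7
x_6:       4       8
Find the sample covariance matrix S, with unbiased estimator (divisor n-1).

Step 1 — column means:
  mean(A) = (5 + 8 + 2 + 4 + 6 + 4) / 6 = 29/6 = 4.8333
  mean(B) = (3 + 2 + 3 + 7 + 7 + 8) / 6 = 30/6 = 5

Step 2 — sample covariance S[i,j] = (1/(n-1)) · Σ_k (x_{k,i} - mean_i) · (x_{k,j} - mean_j), with n-1 = 5.
  S[A,A] = ((0.1667)·(0.1667) + (3.1667)·(3.1667) + (-2.8333)·(-2.8333) + (-0.8333)·(-0.8333) + (1.1667)·(1.1667) + (-0.8333)·(-0.8333)) / 5 = 20.8333/5 = 4.1667
  S[A,B] = ((0.1667)·(-2) + (3.1667)·(-3) + (-2.8333)·(-2) + (-0.8333)·(2) + (1.1667)·(2) + (-0.8333)·(3)) / 5 = -6/5 = -1.2
  S[B,B] = ((-2)·(-2) + (-3)·(-3) + (-2)·(-2) + (2)·(2) + (2)·(2) + (3)·(3)) / 5 = 34/5 = 6.8

S is symmetric (S[j,i] = S[i,j]). Assembling:

S = [[4.1667, -1.2],
 [-1.2, 6.8]]


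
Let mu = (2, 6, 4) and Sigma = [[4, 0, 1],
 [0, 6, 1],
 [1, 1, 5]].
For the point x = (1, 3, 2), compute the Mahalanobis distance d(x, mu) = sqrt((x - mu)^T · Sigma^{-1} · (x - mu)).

Step 1 — centre the observation: (x - mu) = (-1, -3, -2).

Step 2 — invert Sigma (cofactor / det for 3×3, or solve directly):
  Sigma^{-1} = [[0.2636, 0.0091, -0.0545],
 [0.0091, 0.1727, -0.0364],
 [-0.0545, -0.0364, 0.2182]].

Step 3 — form the quadratic (x - mu)^T · Sigma^{-1} · (x - mu):
  Sigma^{-1} · (x - mu) = (-0.1818, -0.4545, -0.2727).
  (x - mu)^T · [Sigma^{-1} · (x - mu)] = (-1)·(-0.1818) + (-3)·(-0.4545) + (-2)·(-0.2727) = 2.0909.

Step 4 — take square root: d = √(2.0909) ≈ 1.446.

d(x, mu) = √(2.0909) ≈ 1.446


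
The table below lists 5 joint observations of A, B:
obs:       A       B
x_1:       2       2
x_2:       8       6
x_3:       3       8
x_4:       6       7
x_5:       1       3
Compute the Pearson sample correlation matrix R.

Step 1 — column means:
  mean(A) = (2 + 8 + 3 + 6 + 1) / 5 = 20/5 = 4
  mean(B) = (2 + 6 + 8 + 7 + 3) / 5 = 26/5 = 5.2

Step 2 — sample variances and covariances s[i,j] = (1/(n-1)) · Σ_k (x_{k,i} - mean_i) · (x_{k,j} - mean_j), with n-1 = 4:
  s[A,A] = ((-2)·(-2) + (4)·(4) + (-1)·(-1) + (2)·(2) + (-3)·(-3)) / 4 = 34/4 = 8.5
  s[A,B] = ((-2)·(-3.2) + (4)·(0.8) + (-1)·(2.8) + (2)·(1.8) + (-3)·(-2.2)) / 4 = 17/4 = 4.25
  s[B,B] = ((-3.2)·(-3.2) + (0.8)·(0.8) + (2.8)·(2.8) + (1.8)·(1.8) + (-2.2)·(-2.2)) / 4 = 26.8/4 = 6.7
  Sample standard deviations s_i = √(s[i,i]):
  s(A) = √(8.5) = 2.9155
  s(B) = √(6.7) = 2.5884

Step 3 — r_{ij} = s_{ij} / (s_i · s_j):
  r[A,A] = 1 (diagonal).
  r[A,B] = 4.25 / (2.9155 · 2.5884) = 4.25 / 7.5465 = 0.5632
  r[B,B] = 1 (diagonal).

R is symmetric with unit diagonal. Assembling:

R = [[1, 0.5632],
 [0.5632, 1]]


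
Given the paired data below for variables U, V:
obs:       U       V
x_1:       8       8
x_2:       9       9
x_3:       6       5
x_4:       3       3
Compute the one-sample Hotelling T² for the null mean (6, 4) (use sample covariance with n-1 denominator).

Step 1 — sample mean vector:
  mean(U) = (8 + 9 + 6 + 3) / 4 = 26/4 = 6.5
  mean(V) = (8 + 9 + 5 + 3) / 4 = 25/4 = 6.25
  x̄ = (6.5, 6.25),  deviation x̄ - mu_0 = (6.5, 6.25) - (6, 4) = (0.5, 2.25).

Step 2 — sample covariance matrix, S[i,j] = (1/(n-1)) · Σ_k (x_{k,i} - mean_i) · (x_{k,j} - mean_j), divisor n-1 = 3:
  S[U,U] = ((1.5)·(1.5) + (2.5)·(2.5) + (-0.5)·(-0.5) + (-3.5)·(-3.5)) / 3 = 21/3 = 7
  S[U,V] = ((1.5)·(1.75) + (2.5)·(2.75) + (-0.5)·(-1.25) + (-3.5)·(-3.25)) / 3 = 21.5/3 = 7.1667
  S[V,V] = ((1.75)·(1.75) + (2.75)·(2.75) + (-1.25)·(-1.25) + (-3.25)·(-3.25)) / 3 = 22.75/3 = 7.5833
  S = [[7, 7.1667],
 [7.1667, 7.5833]].

Step 3 — invert S. det(S) = 7·7.5833 - (7.1667)² = 1.7222.
  S^{-1} = (1/det) · [[d, -b], [-b, a]] = [[4.4032, -4.1613],
 [-4.1613, 4.0645]].

Step 4 — quadratic form (x̄ - mu_0)^T · S^{-1} · (x̄ - mu_0):
  S^{-1} · (x̄ - mu_0) = (-7.1613, 7.0645),
  (x̄ - mu_0)^T · [...] = (0.5)·(-7.1613) + (2.25)·(7.0645) = 12.3145.

Step 5 — scale by n: T² = 4 · 12.3145 = 49.2581.

T² ≈ 49.2581


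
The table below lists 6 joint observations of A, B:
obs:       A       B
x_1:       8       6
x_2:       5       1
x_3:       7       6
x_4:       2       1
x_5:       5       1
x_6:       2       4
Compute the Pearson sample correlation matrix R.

Step 1 — column means:
  mean(A) = (8 + 5 + 7 + 2 + 5 + 2) / 6 = 29/6 = 4.8333
  mean(B) = (6 + 1 + 6 + 1 + 1 + 4) / 6 = 19/6 = 3.1667

Step 2 — sample variances and covariances s[i,j] = (1/(n-1)) · Σ_k (x_{k,i} - mean_i) · (x_{k,j} - mean_j), with n-1 = 5:
  s[A,A] = ((3.1667)·(3.1667) + (0.1667)·(0.1667) + (2.1667)·(2.1667) + (-2.8333)·(-2.8333) + (0.1667)·(0.1667) + (-2.8333)·(-2.8333)) / 5 = 30.8333/5 = 6.1667
  s[A,B] = ((3.1667)·(2.8333) + (0.1667)·(-2.1667) + (2.1667)·(2.8333) + (-2.8333)·(-2.1667) + (0.1667)·(-2.1667) + (-2.8333)·(0.8333)) / 5 = 18.1667/5 = 3.6333
  s[B,B] = ((2.8333)·(2.8333) + (-2.1667)·(-2.1667) + (2.8333)·(2.8333) + (-2.1667)·(-2.1667) + (-2.1667)·(-2.1667) + (0.8333)·(0.8333)) / 5 = 30.8333/5 = 6.1667
  Sample standard deviations s_i = √(s[i,i]):
  s(A) = √(6.1667) = 2.4833
  s(B) = √(6.1667) = 2.4833

Step 3 — r_{ij} = s_{ij} / (s_i · s_j):
  r[A,A] = 1 (diagonal).
  r[A,B] = 3.6333 / (2.4833 · 2.4833) = 3.6333 / 6.1667 = 0.5892
  r[B,B] = 1 (diagonal).

R is symmetric with unit diagonal. Assembling:

R = [[1, 0.5892],
 [0.5892, 1]]


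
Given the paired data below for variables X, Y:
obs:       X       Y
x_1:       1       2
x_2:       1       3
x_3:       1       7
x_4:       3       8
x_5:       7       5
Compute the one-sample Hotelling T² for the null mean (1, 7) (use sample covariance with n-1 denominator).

Step 1 — sample mean vector:
  mean(X) = (1 + 1 + 1 + 3 + 7) / 5 = 13/5 = 2.6
  mean(Y) = (2 + 3 + 7 + 8 + 5) / 5 = 25/5 = 5
  x̄ = (2.6, 5),  deviation x̄ - mu_0 = (2.6, 5) - (1, 7) = (1.6, -2).

Step 2 — sample covariance matrix, S[i,j] = (1/(n-1)) · Σ_k (x_{k,i} - mean_i) · (x_{k,j} - mean_j), divisor n-1 = 4:
  S[X,X] = ((-1.6)·(-1.6) + (-1.6)·(-1.6) + (-1.6)·(-1.6) + (0.4)·(0.4) + (4.4)·(4.4)) / 4 = 27.2/4 = 6.8
  S[X,Y] = ((-1.6)·(-3) + (-1.6)·(-2) + (-1.6)·(2) + (0.4)·(3) + (4.4)·(0)) / 4 = 6/4 = 1.5
  S[Y,Y] = ((-3)·(-3) + (-2)·(-2) + (2)·(2) + (3)·(3) + (0)·(0)) / 4 = 26/4 = 6.5
  S = [[6.8, 1.5],
 [1.5, 6.5]].

Step 3 — invert S. det(S) = 6.8·6.5 - (1.5)² = 41.95.
  S^{-1} = (1/det) · [[d, -b], [-b, a]] = [[0.1549, -0.0358],
 [-0.0358, 0.1621]].

Step 4 — quadratic form (x̄ - mu_0)^T · S^{-1} · (x̄ - mu_0):
  S^{-1} · (x̄ - mu_0) = (0.3194, -0.3814),
  (x̄ - mu_0)^T · [...] = (1.6)·(0.3194) + (-2)·(-0.3814) = 1.2739.

Step 5 — scale by n: T² = 5 · 1.2739 = 6.3695.

T² ≈ 6.3695


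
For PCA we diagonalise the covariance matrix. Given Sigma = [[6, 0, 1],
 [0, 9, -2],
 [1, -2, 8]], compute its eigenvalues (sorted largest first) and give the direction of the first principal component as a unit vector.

Step 1 — characteristic polynomial p(λ) = det(λI - Sigma) = λ³ - tr·λ² + c_1·λ - det, where tr = trace, c_1 = sum of the principal 2×2 minors, det = det(Sigma):
  tr = 6 + 9 + 8 = 23,
  c_1 = (6·9 - (0)²) + (6·8 - (1)²) + (9·8 - (-2)²) = 54 + 47 + 68 = 169,
  det = 6·(9·8 - (-2)²) - (0)·((0)·8 - (-2)·(1)) + (1)·((0)·(-2) - 9·(1)) = 6·(68) - (0)·(2) + (1)·(-9) = 399.
  So p(λ) = λ³ - 23λ² + 169λ - 399.
Step 2 — look for an integer root (rational root theorem: any rational root is an integer divisor of 399). Testing λ = 7:
  p(7) = 343 - 1127 + 1183 - 399 = 0  ✓
  Dividing out (λ - 7): p(λ) = (λ - 7)(λ² - 16λ + 57).
Step 3 — remaining eigenvalues from the quadratic λ² - 16λ + 57 = 0:
  Δ = 16² - 4·57 = 256 - 228 = 28,  λ = (16 ± √28)/2 = (16 ± 5.2915)/2 ≈ 10.6458 or 5.3542.
  Sorted: λ_1 = 10.6458,  λ_2 = 7,  λ_3 = 5.3542  (check: sum = 23 = tr ✓).

Step 4 — unit eigenvector for λ_1 ≈ 10.6458: v spans the null space of (Sigma - λ_1 I), whose rows are
  r_1 = (-4.6458, 0, 1),  r_2 = (0, -1.6458, -2),  r_3 = (1, -2, -2.6458).
  v is orthogonal to every row, so take v ∝ r_1 × r_2 = ((0)·(-2) - (1)·(-1.6458), (1)·(0) - (-4.6458)·(-2), (-4.6458)·(-1.6458) - (0)·(0)) ≈ (1.6458, -9.2915, 7.6458).
  Let u = (1.6458, -9.2915, 7.6458).
  ||u|| = √((1.6458)² + (-9.2915)² + (7.6458)²) = √(147.498) ≈ 12.1449,  v_1 = u/||u|| ≈ (0.1355, -0.7651, 0.6295) (||v_1|| = 1).

λ_1 = 10.6458,  λ_2 = 7,  λ_3 = 5.3542;  v_1 ≈ (0.1355, -0.7651, 0.6295)


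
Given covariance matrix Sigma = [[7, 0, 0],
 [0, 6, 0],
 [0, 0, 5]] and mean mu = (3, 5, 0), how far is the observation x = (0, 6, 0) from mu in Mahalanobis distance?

Step 1 — centre the observation: (x - mu) = (-3, 1, 0).

Step 2 — invert Sigma (cofactor / det for 3×3, or solve directly):
  Sigma^{-1} = [[0.1429, 0, 0],
 [0, 0.1667, 0],
 [0, 0, 0.2]].

Step 3 — form the quadratic (x - mu)^T · Sigma^{-1} · (x - mu):
  Sigma^{-1} · (x - mu) = (-0.4286, 0.1667, 0).
  (x - mu)^T · [Sigma^{-1} · (x - mu)] = (-3)·(-0.4286) + (1)·(0.1667) + (0)·(0) = 1.4524.

Step 4 — take square root: d = √(1.4524) ≈ 1.2051.

d(x, mu) = √(1.4524) ≈ 1.2051


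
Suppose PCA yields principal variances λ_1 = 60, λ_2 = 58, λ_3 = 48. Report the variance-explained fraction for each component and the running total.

Step 1 — total variance = trace(Sigma) = Σ λ_i = 60 + 58 + 48 = 166.

Step 2 — fraction explained by component i = λ_i / Σ λ:
  PC1: 60/166 = 0.3614
  PC2: 58/166 = 0.3494
  PC3: 48/166 = 0.2892

Step 3 — cumulative fraction after k components = (λ_1 + ... + λ_k) / Σ λ:
  k = 1: 60/166 = 0.3614
  k = 2: (60 + 58)/166 = 118/166 = 0.7108
  k = 3: (60 + 58 + 48)/166 = 166/166 = 1

Summary (fraction, with percent):

explained: PC1 0.3614 (36.14%), PC2 0.3494 (34.94%), PC3 0.2892 (28.92%);  cumulative: 0.3614, 0.7108, 1


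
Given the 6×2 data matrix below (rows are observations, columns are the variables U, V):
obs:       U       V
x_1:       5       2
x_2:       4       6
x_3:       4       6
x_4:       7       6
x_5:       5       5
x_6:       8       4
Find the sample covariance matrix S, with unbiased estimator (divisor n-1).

Step 1 — column means:
  mean(U) = (5 + 4 + 4 + 7 + 5 + 8) / 6 = 33/6 = 5.5
  mean(V) = (2 + 6 + 6 + 6 + 5 + 4) / 6 = 29/6 = 4.8333

Step 2 — sample covariance S[i,j] = (1/(n-1)) · Σ_k (x_{k,i} - mean_i) · (x_{k,j} - mean_j), with n-1 = 5.
  S[U,U] = ((-0.5)·(-0.5) + (-1.5)·(-1.5) + (-1.5)·(-1.5) + (1.5)·(1.5) + (-0.5)·(-0.5) + (2.5)·(2.5)) / 5 = 13.5/5 = 2.7
  S[U,V] = ((-0.5)·(-2.8333) + (-1.5)·(1.1667) + (-1.5)·(1.1667) + (1.5)·(1.1667) + (-0.5)·(0.1667) + (2.5)·(-0.8333)) / 5 = -2.5/5 = -0.5
  S[V,V] = ((-2.8333)·(-2.8333) + (1.1667)·(1.1667) + (1.1667)·(1.1667) + (1.1667)·(1.1667) + (0.1667)·(0.1667) + (-0.8333)·(-0.8333)) / 5 = 12.8333/5 = 2.5667

S is symmetric (S[j,i] = S[i,j]). Assembling:

S = [[2.7, -0.5],
 [-0.5, 2.5667]]


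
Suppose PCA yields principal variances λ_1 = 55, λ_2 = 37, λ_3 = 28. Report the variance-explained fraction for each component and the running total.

Step 1 — total variance = trace(Sigma) = Σ λ_i = 55 + 37 + 28 = 120.

Step 2 — fraction explained by component i = λ_i / Σ λ:
  PC1: 55/120 = 0.4583
  PC2: 37/120 = 0.3083
  PC3: 28/120 = 0.2333

Step 3 — cumulative fraction after k components = (λ_1 + ... + λ_k) / Σ λ:
  k = 1: 55/120 = 0.4583
  k = 2: (55 + 37)/120 = 92/120 = 0.7667
  k = 3: (55 + 37 + 28)/120 = 120/120 = 1

Summary (fraction, with percent):

explained: PC1 0.4583 (45.83%), PC2 0.3083 (30.83%), PC3 0.2333 (23.33%);  cumulative: 0.4583, 0.7667, 1


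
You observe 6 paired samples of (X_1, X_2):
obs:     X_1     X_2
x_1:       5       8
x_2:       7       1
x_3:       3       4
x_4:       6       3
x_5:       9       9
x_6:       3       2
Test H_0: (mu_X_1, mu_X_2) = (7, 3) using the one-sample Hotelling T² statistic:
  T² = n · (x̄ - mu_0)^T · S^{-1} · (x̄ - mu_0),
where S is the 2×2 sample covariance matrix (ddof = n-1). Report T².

Step 1 — sample mean vector:
  mean(X_1) = (5 + 7 + 3 + 6 + 9 + 3) / 6 = 33/6 = 5.5
  mean(X_2) = (8 + 1 + 4 + 3 + 9 + 2) / 6 = 27/6 = 4.5
  x̄ = (5.5, 4.5),  deviation x̄ - mu_0 = (5.5, 4.5) - (7, 3) = (-1.5, 1.5).

Step 2 — sample covariance matrix, S[i,j] = (1/(n-1)) · Σ_k (x_{k,i} - mean_i) · (x_{k,j} - mean_j), divisor n-1 = 5:
  S[X_1,X_1] = ((-0.5)·(-0.5) + (1.5)·(1.5) + (-2.5)·(-2.5) + (0.5)·(0.5) + (3.5)·(3.5) + (-2.5)·(-2.5)) / 5 = 27.5/5 = 5.5
  S[X_1,X_2] = ((-0.5)·(3.5) + (1.5)·(-3.5) + (-2.5)·(-0.5) + (0.5)·(-1.5) + (3.5)·(4.5) + (-2.5)·(-2.5)) / 5 = 15.5/5 = 3.1
  S[X_2,X_2] = ((3.5)·(3.5) + (-3.5)·(-3.5) + (-0.5)·(-0.5) + (-1.5)·(-1.5) + (4.5)·(4.5) + (-2.5)·(-2.5)) / 5 = 53.5/5 = 10.7
  S = [[5.5, 3.1],
 [3.1, 10.7]].

Step 3 — invert S. det(S) = 5.5·10.7 - (3.1)² = 49.24.
  S^{-1} = (1/det) · [[d, -b], [-b, a]] = [[0.2173, -0.063],
 [-0.063, 0.1117]].

Step 4 — quadratic form (x̄ - mu_0)^T · S^{-1} · (x̄ - mu_0):
  S^{-1} · (x̄ - mu_0) = (-0.4204, 0.262),
  (x̄ - mu_0)^T · [...] = (-1.5)·(-0.4204) + (1.5)·(0.262) = 1.0236.

Step 5 — scale by n: T² = 6 · 1.0236 = 6.1413.

T² ≈ 6.1413


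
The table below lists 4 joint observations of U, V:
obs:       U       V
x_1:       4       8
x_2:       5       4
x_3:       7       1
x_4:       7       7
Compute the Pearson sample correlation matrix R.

Step 1 — column means:
  mean(U) = (4 + 5 + 7 + 7) / 4 = 23/4 = 5.75
  mean(V) = (8 + 4 + 1 + 7) / 4 = 20/4 = 5

Step 2 — sample variances and covariances s[i,j] = (1/(n-1)) · Σ_k (x_{k,i} - mean_i) · (x_{k,j} - mean_j), with n-1 = 3:
  s[U,U] = ((-1.75)·(-1.75) + (-0.75)·(-0.75) + (1.25)·(1.25) + (1.25)·(1.25)) / 3 = 6.75/3 = 2.25
  s[U,V] = ((-1.75)·(3) + (-0.75)·(-1) + (1.25)·(-4) + (1.25)·(2)) / 3 = -7/3 = -2.3333
  s[V,V] = ((3)·(3) + (-1)·(-1) + (-4)·(-4) + (2)·(2)) / 3 = 30/3 = 10
  Sample standard deviations s_i = √(s[i,i]):
  s(U) = √(2.25) = 1.5
  s(V) = √(10) = 3.1623

Step 3 — r_{ij} = s_{ij} / (s_i · s_j):
  r[U,U] = 1 (diagonal).
  r[U,V] = -2.3333 / (1.5 · 3.1623) = -2.3333 / 4.7434 = -0.4919
  r[V,V] = 1 (diagonal).

R is symmetric with unit diagonal. Assembling:

R = [[1, -0.4919],
 [-0.4919, 1]]


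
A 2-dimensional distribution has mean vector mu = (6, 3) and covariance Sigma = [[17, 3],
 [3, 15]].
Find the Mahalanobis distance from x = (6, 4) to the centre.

Step 1 — centre the observation: (x - mu) = (0, 1).

Step 2 — invert Sigma. det(Sigma) = 17·15 - (3)² = 246.
  Sigma^{-1} = (1/det) · [[d, -b], [-b, a]] = [[0.061, -0.0122],
 [-0.0122, 0.0691]].

Step 3 — form the quadratic (x - mu)^T · Sigma^{-1} · (x - mu):
  Sigma^{-1} · (x - mu) = (-0.0122, 0.0691).
  (x - mu)^T · [Sigma^{-1} · (x - mu)] = (0)·(-0.0122) + (1)·(0.0691) = 0.0691.

Step 4 — take square root: d = √(0.0691) ≈ 0.2629.

d(x, mu) = √(0.0691) ≈ 0.2629


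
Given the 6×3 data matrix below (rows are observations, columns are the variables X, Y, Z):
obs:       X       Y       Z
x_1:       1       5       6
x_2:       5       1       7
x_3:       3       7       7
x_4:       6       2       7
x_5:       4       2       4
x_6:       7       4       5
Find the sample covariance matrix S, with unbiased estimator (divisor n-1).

Step 1 — column means:
  mean(X) = (1 + 5 + 3 + 6 + 4 + 7) / 6 = 26/6 = 4.3333
  mean(Y) = (5 + 1 + 7 + 2 + 2 + 4) / 6 = 21/6 = 3.5
  mean(Z) = (6 + 7 + 7 + 7 + 4 + 5) / 6 = 36/6 = 6

Step 2 — sample covariance S[i,j] = (1/(n-1)) · Σ_k (x_{k,i} - mean_i) · (x_{k,j} - mean_j), with n-1 = 5.
  S[X,X] = ((-3.3333)·(-3.3333) + (0.6667)·(0.6667) + (-1.3333)·(-1.3333) + (1.6667)·(1.6667) + (-0.3333)·(-0.3333) + (2.6667)·(2.6667)) / 5 = 23.3333/5 = 4.6667
  S[X,Y] = ((-3.3333)·(1.5) + (0.6667)·(-2.5) + (-1.3333)·(3.5) + (1.6667)·(-1.5) + (-0.3333)·(-1.5) + (2.6667)·(0.5)) / 5 = -12/5 = -2.4
  S[X,Z] = ((-3.3333)·(0) + (0.6667)·(1) + (-1.3333)·(1) + (1.6667)·(1) + (-0.3333)·(-2) + (2.6667)·(-1)) / 5 = -1/5 = -0.2
  S[Y,Y] = ((1.5)·(1.5) + (-2.5)·(-2.5) + (3.5)·(3.5) + (-1.5)·(-1.5) + (-1.5)·(-1.5) + (0.5)·(0.5)) / 5 = 25.5/5 = 5.1
  S[Y,Z] = ((1.5)·(0) + (-2.5)·(1) + (3.5)·(1) + (-1.5)·(1) + (-1.5)·(-2) + (0.5)·(-1)) / 5 = 2/5 = 0.4
  S[Z,Z] = ((0)·(0) + (1)·(1) + (1)·(1) + (1)·(1) + (-2)·(-2) + (-1)·(-1)) / 5 = 8/5 = 1.6

S is symmetric (S[j,i] = S[i,j]). Assembling:

S = [[4.6667, -2.4, -0.2],
 [-2.4, 5.1, 0.4],
 [-0.2, 0.4, 1.6]]


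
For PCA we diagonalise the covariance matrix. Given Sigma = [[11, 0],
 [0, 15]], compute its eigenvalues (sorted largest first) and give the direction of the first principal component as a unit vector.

Step 1 — characteristic polynomial of 2×2 Sigma:
  det(Sigma - λI) = λ² - trace · λ + det = 0.
  trace = 11 + 15 = 26, det = 11·15 - (0)² = 165.
Step 2 — discriminant:
  Δ = trace² - 4·det = 676 - 660 = 16.
Step 3 — eigenvalues:
  λ = (trace ± √Δ)/2 = (26 ± 4)/2,
  λ_1 = 15,  λ_2 = 11.

Step 4 — unit eigenvector for λ_1: Sigma is diagonal, so its eigenvectors are the coordinate axes. λ_1 = 15 is the diagonal entry on the second coordinate axis, hence
  v_1 = (0, 1) (||v_1|| = 1).

λ_1 = 15,  λ_2 = 11;  v_1 ≈ (0, 1)


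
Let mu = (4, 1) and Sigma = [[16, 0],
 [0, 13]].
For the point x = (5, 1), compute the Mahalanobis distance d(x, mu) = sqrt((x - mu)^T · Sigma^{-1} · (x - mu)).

Step 1 — centre the observation: (x - mu) = (1, 0).

Step 2 — invert Sigma. det(Sigma) = 16·13 - (0)² = 208.
  Sigma^{-1} = (1/det) · [[d, -b], [-b, a]] = [[0.0625, 0],
 [0, 0.0769]].

Step 3 — form the quadratic (x - mu)^T · Sigma^{-1} · (x - mu):
  Sigma^{-1} · (x - mu) = (0.0625, 0).
  (x - mu)^T · [Sigma^{-1} · (x - mu)] = (1)·(0.0625) + (0)·(0) = 0.0625.

Step 4 — take square root: d = √(0.0625) ≈ 0.25.

d(x, mu) = √(0.0625) ≈ 0.25


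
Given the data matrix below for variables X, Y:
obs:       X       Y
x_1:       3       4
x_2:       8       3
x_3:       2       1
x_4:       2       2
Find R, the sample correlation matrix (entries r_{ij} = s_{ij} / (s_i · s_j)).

Step 1 — column means:
  mean(X) = (3 + 8 + 2 + 2) / 4 = 15/4 = 3.75
  mean(Y) = (4 + 3 + 1 + 2) / 4 = 10/4 = 2.5

Step 2 — sample variances and covariances s[i,j] = (1/(n-1)) · Σ_k (x_{k,i} - mean_i) · (x_{k,j} - mean_j), with n-1 = 3:
  s[X,X] = ((-0.75)·(-0.75) + (4.25)·(4.25) + (-1.75)·(-1.75) + (-1.75)·(-1.75)) / 3 = 24.75/3 = 8.25
  s[X,Y] = ((-0.75)·(1.5) + (4.25)·(0.5) + (-1.75)·(-1.5) + (-1.75)·(-0.5)) / 3 = 4.5/3 = 1.5
  s[Y,Y] = ((1.5)·(1.5) + (0.5)·(0.5) + (-1.5)·(-1.5) + (-0.5)·(-0.5)) / 3 = 5/3 = 1.6667
  Sample standard deviations s_i = √(s[i,i]):
  s(X) = √(8.25) = 2.8723
  s(Y) = √(1.6667) = 1.291

Step 3 — r_{ij} = s_{ij} / (s_i · s_j):
  r[X,X] = 1 (diagonal).
  r[X,Y] = 1.5 / (2.8723 · 1.291) = 1.5 / 3.7081 = 0.4045
  r[Y,Y] = 1 (diagonal).

R is symmetric with unit diagonal. Assembling:

R = [[1, 0.4045],
 [0.4045, 1]]


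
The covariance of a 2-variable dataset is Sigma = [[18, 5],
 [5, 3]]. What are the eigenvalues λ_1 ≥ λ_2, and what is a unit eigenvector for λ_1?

Step 1 — characteristic polynomial of 2×2 Sigma:
  det(Sigma - λI) = λ² - trace · λ + det = 0.
  trace = 18 + 3 = 21, det = 18·3 - (5)² = 29.
Step 2 — discriminant:
  Δ = trace² - 4·det = 441 - 116 = 325.
Step 3 — eigenvalues:
  λ = (trace ± √Δ)/2 = (21 ± 18.0278)/2,
  λ_1 = 19.5139,  λ_2 = 1.4861.

Step 4 — unit eigenvector for λ_1: solve (Sigma - λ_1 I)v = 0. First row:
  (18 - 19.5139)·v_x + (5)·v_y = 0, i.e. (-1.5139)·v_x + (5)·v_y = 0,
  so v ∝ (b, λ_1 - a) = (5, 1.5139) = u.
  ||u|| = √((5)² + (1.5139)²) = √(27.2918) ≈ 5.2242,
  v_1 = u/||u|| ≈ (0.9571, 0.2898) (||v_1|| = 1).

λ_1 = 19.5139,  λ_2 = 1.4861;  v_1 ≈ (0.9571, 0.2898)


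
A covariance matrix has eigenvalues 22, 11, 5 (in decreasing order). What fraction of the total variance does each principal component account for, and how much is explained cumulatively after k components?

Step 1 — total variance = trace(Sigma) = Σ λ_i = 22 + 11 + 5 = 38.

Step 2 — fraction explained by component i = λ_i / Σ λ:
  PC1: 22/38 = 0.5789
  PC2: 11/38 = 0.2895
  PC3: 5/38 = 0.1316

Step 3 — cumulative fraction after k components = (λ_1 + ... + λ_k) / Σ λ:
  k = 1: 22/38 = 0.5789
  k = 2: (22 + 11)/38 = 33/38 = 0.8684
  k = 3: (22 + 11 + 5)/38 = 38/38 = 1

Summary (fraction, with percent):

explained: PC1 0.5789 (57.89%), PC2 0.2895 (28.95%), PC3 0.1316 (13.16%);  cumulative: 0.5789, 0.8684, 1


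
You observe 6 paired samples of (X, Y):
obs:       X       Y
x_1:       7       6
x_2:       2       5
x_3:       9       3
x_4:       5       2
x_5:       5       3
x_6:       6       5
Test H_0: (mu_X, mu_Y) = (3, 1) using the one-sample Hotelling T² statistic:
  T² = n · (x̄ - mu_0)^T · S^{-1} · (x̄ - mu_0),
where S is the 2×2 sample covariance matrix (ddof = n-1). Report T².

Step 1 — sample mean vector:
  mean(X) = (7 + 2 + 9 + 5 + 5 + 6) / 6 = 34/6 = 5.6667
  mean(Y) = (6 + 5 + 3 + 2 + 3 + 5) / 6 = 24/6 = 4
  x̄ = (5.6667, 4),  deviation x̄ - mu_0 = (5.6667, 4) - (3, 1) = (2.6667, 3).

Step 2 — sample covariance matrix, S[i,j] = (1/(n-1)) · Σ_k (x_{k,i} - mean_i) · (x_{k,j} - mean_j), divisor n-1 = 5:
  S[X,X] = ((1.3333)·(1.3333) + (-3.6667)·(-3.6667) + (3.3333)·(3.3333) + (-0.6667)·(-0.6667) + (-0.6667)·(-0.6667) + (0.3333)·(0.3333)) / 5 = 27.3333/5 = 5.4667
  S[X,Y] = ((1.3333)·(2) + (-3.6667)·(1) + (3.3333)·(-1) + (-0.6667)·(-2) + (-0.6667)·(-1) + (0.3333)·(1)) / 5 = -2/5 = -0.4
  S[Y,Y] = ((2)·(2) + (1)·(1) + (-1)·(-1) + (-2)·(-2) + (-1)·(-1) + (1)·(1)) / 5 = 12/5 = 2.4
  S = [[5.4667, -0.4],
 [-0.4, 2.4]].

Step 3 — invert S. det(S) = 5.4667·2.4 - (-0.4)² = 12.96.
  S^{-1} = (1/det) · [[d, -b], [-b, a]] = [[0.1852, 0.0309],
 [0.0309, 0.4218]].

Step 4 — quadratic form (x̄ - mu_0)^T · S^{-1} · (x̄ - mu_0):
  S^{-1} · (x̄ - mu_0) = (0.5864, 1.3477),
  (x̄ - mu_0)^T · [...] = (2.6667)·(0.5864) + (3)·(1.3477) = 5.607.

Step 5 — scale by n: T² = 6 · 5.607 = 33.642.

T² ≈ 33.642


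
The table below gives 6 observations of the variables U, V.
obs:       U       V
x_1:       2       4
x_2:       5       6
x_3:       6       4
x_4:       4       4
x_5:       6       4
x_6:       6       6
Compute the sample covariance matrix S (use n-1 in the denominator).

Step 1 — column means:
  mean(U) = (2 + 5 + 6 + 4 + 6 + 6) / 6 = 29/6 = 4.8333
  mean(V) = (4 + 6 + 4 + 4 + 4 + 6) / 6 = 28/6 = 4.6667

Step 2 — sample covariance S[i,j] = (1/(n-1)) · Σ_k (x_{k,i} - mean_i) · (x_{k,j} - mean_j), with n-1 = 5.
  S[U,U] = ((-2.8333)·(-2.8333) + (0.1667)·(0.1667) + (1.1667)·(1.1667) + (-0.8333)·(-0.8333) + (1.1667)·(1.1667) + (1.1667)·(1.1667)) / 5 = 12.8333/5 = 2.5667
  S[U,V] = ((-2.8333)·(-0.6667) + (0.1667)·(1.3333) + (1.1667)·(-0.6667) + (-0.8333)·(-0.6667) + (1.1667)·(-0.6667) + (1.1667)·(1.3333)) / 5 = 2.6667/5 = 0.5333
  S[V,V] = ((-0.6667)·(-0.6667) + (1.3333)·(1.3333) + (-0.6667)·(-0.6667) + (-0.6667)·(-0.6667) + (-0.6667)·(-0.6667) + (1.3333)·(1.3333)) / 5 = 5.3333/5 = 1.0667

S is symmetric (S[j,i] = S[i,j]). Assembling:

S = [[2.5667, 0.5333],
 [0.5333, 1.0667]]


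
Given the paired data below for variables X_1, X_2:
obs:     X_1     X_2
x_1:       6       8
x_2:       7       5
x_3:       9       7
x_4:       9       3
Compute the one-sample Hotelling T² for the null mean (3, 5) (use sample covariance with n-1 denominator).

Step 1 — sample mean vector:
  mean(X_1) = (6 + 7 + 9 + 9) / 4 = 31/4 = 7.75
  mean(X_2) = (8 + 5 + 7 + 3) / 4 = 23/4 = 5.75
  x̄ = (7.75, 5.75),  deviation x̄ - mu_0 = (7.75, 5.75) - (3, 5) = (4.75, 0.75).

Step 2 — sample covariance matrix, S[i,j] = (1/(n-1)) · Σ_k (x_{k,i} - mean_i) · (x_{k,j} - mean_j), divisor n-1 = 3:
  S[X_1,X_1] = ((-1.75)·(-1.75) + (-0.75)·(-0.75) + (1.25)·(1.25) + (1.25)·(1.25)) / 3 = 6.75/3 = 2.25
  S[X_1,X_2] = ((-1.75)·(2.25) + (-0.75)·(-0.75) + (1.25)·(1.25) + (1.25)·(-2.75)) / 3 = -5.25/3 = -1.75
  S[X_2,X_2] = ((2.25)·(2.25) + (-0.75)·(-0.75) + (1.25)·(1.25) + (-2.75)·(-2.75)) / 3 = 14.75/3 = 4.9167
  S = [[2.25, -1.75],
 [-1.75, 4.9167]].

Step 3 — invert S. det(S) = 2.25·4.9167 - (-1.75)² = 8.
  S^{-1} = (1/det) · [[d, -b], [-b, a]] = [[0.6146, 0.2188],
 [0.2187, 0.2812]].

Step 4 — quadratic form (x̄ - mu_0)^T · S^{-1} · (x̄ - mu_0):
  S^{-1} · (x̄ - mu_0) = (3.0833, 1.25),
  (x̄ - mu_0)^T · [...] = (4.75)·(3.0833) + (0.75)·(1.25) = 15.5833.

Step 5 — scale by n: T² = 4 · 15.5833 = 62.3333.

T² ≈ 62.3333


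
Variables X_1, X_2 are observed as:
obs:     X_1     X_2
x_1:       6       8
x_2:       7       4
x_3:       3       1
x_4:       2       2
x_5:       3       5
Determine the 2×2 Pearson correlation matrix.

Step 1 — column means:
  mean(X_1) = (6 + 7 + 3 + 2 + 3) / 5 = 21/5 = 4.2
  mean(X_2) = (8 + 4 + 1 + 2 + 5) / 5 = 20/5 = 4

Step 2 — sample variances and covariances s[i,j] = (1/(n-1)) · Σ_k (x_{k,i} - mean_i) · (x_{k,j} - mean_j), with n-1 = 4:
  s[X_1,X_1] = ((1.8)·(1.8) + (2.8)·(2.8) + (-1.2)·(-1.2) + (-2.2)·(-2.2) + (-1.2)·(-1.2)) / 4 = 18.8/4 = 4.7
  s[X_1,X_2] = ((1.8)·(4) + (2.8)·(0) + (-1.2)·(-3) + (-2.2)·(-2) + (-1.2)·(1)) / 4 = 14/4 = 3.5
  s[X_2,X_2] = ((4)·(4) + (0)·(0) + (-3)·(-3) + (-2)·(-2) + (1)·(1)) / 4 = 30/4 = 7.5
  Sample standard deviations s_i = √(s[i,i]):
  s(X_1) = √(4.7) = 2.1679
  s(X_2) = √(7.5) = 2.7386

Step 3 — r_{ij} = s_{ij} / (s_i · s_j):
  r[X_1,X_1] = 1 (diagonal).
  r[X_1,X_2] = 3.5 / (2.1679 · 2.7386) = 3.5 / 5.9372 = 0.5895
  r[X_2,X_2] = 1 (diagonal).

R is symmetric with unit diagonal. Assembling:

R = [[1, 0.5895],
 [0.5895, 1]]


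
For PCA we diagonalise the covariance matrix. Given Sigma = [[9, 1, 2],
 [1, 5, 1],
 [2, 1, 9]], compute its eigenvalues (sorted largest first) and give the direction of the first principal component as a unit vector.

Step 1 — characteristic polynomial p(λ) = det(λI - Sigma) = λ³ - tr·λ² + c_1·λ - det, where tr = trace, c_1 = sum of the principal 2×2 minors, det = det(Sigma):
  tr = 9 + 5 + 9 = 23,
  c_1 = (9·5 - (1)²) + (9·9 - (2)²) + (5·9 - (1)²) = 44 + 77 + 44 = 165,
  det = 9·(5·9 - (1)²) - (1)·((1)·9 - (1)·(2)) + (2)·((1)·(1) - 5·(2)) = 9·(44) - (1)·(7) + (2)·(-9) = 371.
  So p(λ) = λ³ - 23λ² + 165λ - 371.
Step 2 — look for an integer root (rational root theorem: any rational root is an integer divisor of 371). Testing λ = 7:
  p(7) = 343 - 1127 + 1155 - 371 = 0  ✓
  Dividing out (λ - 7): p(λ) = (λ - 7)(λ² - 16λ + 53).
Step 3 — remaining eigenvalues from the quadratic λ² - 16λ + 53 = 0:
  Δ = 16² - 4·53 = 256 - 212 = 44,  λ = (16 ± √44)/2 = (16 ± 6.6332)/2 ≈ 11.3166 or 4.6834.
  Sorted: λ_1 = 11.3166,  λ_2 = 7,  λ_3 = 4.6834  (check: sum = 23 = tr ✓).

Step 4 — unit eigenvector for λ_1 ≈ 11.3166: v spans the null space of (Sigma - λ_1 I), whose rows are
  r_1 = (-2.3166, 1, 2),  r_2 = (1, -6.3166, 1),  r_3 = (2, 1, -2.3166).
  v is orthogonal to every row, so take v ∝ r_1 × r_2 = ((1)·(1) - (2)·(-6.3166), (2)·(1) - (-2.3166)·(1), (-2.3166)·(-6.3166) - (1)·(1)) ≈ (13.6332, 4.3166, 13.6332).
  Let u = (13.6332, 4.3166, 13.6332).
  ||u|| = √((13.6332)² + (4.3166)² + (13.6332)²) = √(390.3642) ≈ 19.7576,  v_1 = u/||u|| ≈ (0.69, 0.2185, 0.69) (||v_1|| = 1).

λ_1 = 11.3166,  λ_2 = 7,  λ_3 = 4.6834;  v_1 ≈ (0.69, 0.2185, 0.69)


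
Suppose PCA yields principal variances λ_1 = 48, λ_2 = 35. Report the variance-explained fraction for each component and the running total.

Step 1 — total variance = trace(Sigma) = Σ λ_i = 48 + 35 = 83.

Step 2 — fraction explained by component i = λ_i / Σ λ:
  PC1: 48/83 = 0.5783
  PC2: 35/83 = 0.4217

Step 3 — cumulative fraction after k components = (λ_1 + ... + λ_k) / Σ λ:
  k = 1: 48/83 = 0.5783
  k = 2: (48 + 35)/83 = 83/83 = 1

Summary (fraction, with percent):

explained: PC1 0.5783 (57.83%), PC2 0.4217 (42.17%);  cumulative: 0.5783, 1


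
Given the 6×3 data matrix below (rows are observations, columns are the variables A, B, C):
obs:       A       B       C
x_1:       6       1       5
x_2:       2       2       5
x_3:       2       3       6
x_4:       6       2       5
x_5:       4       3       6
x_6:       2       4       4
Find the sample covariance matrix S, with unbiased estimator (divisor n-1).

Step 1 — column means:
  mean(A) = (6 + 2 + 2 + 6 + 4 + 2) / 6 = 22/6 = 3.6667
  mean(B) = (1 + 2 + 3 + 2 + 3 + 4) / 6 = 15/6 = 2.5
  mean(C) = (5 + 5 + 6 + 5 + 6 + 4) / 6 = 31/6 = 5.1667

Step 2 — sample covariance S[i,j] = (1/(n-1)) · Σ_k (x_{k,i} - mean_i) · (x_{k,j} - mean_j), with n-1 = 5.
  S[A,A] = ((2.3333)·(2.3333) + (-1.6667)·(-1.6667) + (-1.6667)·(-1.6667) + (2.3333)·(2.3333) + (0.3333)·(0.3333) + (-1.6667)·(-1.6667)) / 5 = 19.3333/5 = 3.8667
  S[A,B] = ((2.3333)·(-1.5) + (-1.6667)·(-0.5) + (-1.6667)·(0.5) + (2.3333)·(-0.5) + (0.3333)·(0.5) + (-1.6667)·(1.5)) / 5 = -7/5 = -1.4
  S[A,C] = ((2.3333)·(-0.1667) + (-1.6667)·(-0.1667) + (-1.6667)·(0.8333) + (2.3333)·(-0.1667) + (0.3333)·(0.8333) + (-1.6667)·(-1.1667)) / 5 = 0.3333/5 = 0.0667
  S[B,B] = ((-1.5)·(-1.5) + (-0.5)·(-0.5) + (0.5)·(0.5) + (-0.5)·(-0.5) + (0.5)·(0.5) + (1.5)·(1.5)) / 5 = 5.5/5 = 1.1
  S[B,C] = ((-1.5)·(-0.1667) + (-0.5)·(-0.1667) + (0.5)·(0.8333) + (-0.5)·(-0.1667) + (0.5)·(0.8333) + (1.5)·(-1.1667)) / 5 = -0.5/5 = -0.1
  S[C,C] = ((-0.1667)·(-0.1667) + (-0.1667)·(-0.1667) + (0.8333)·(0.8333) + (-0.1667)·(-0.1667) + (0.8333)·(0.8333) + (-1.1667)·(-1.1667)) / 5 = 2.8333/5 = 0.5667

S is symmetric (S[j,i] = S[i,j]). Assembling:

S = [[3.8667, -1.4, 0.0667],
 [-1.4, 1.1, -0.1],
 [0.0667, -0.1, 0.5667]]


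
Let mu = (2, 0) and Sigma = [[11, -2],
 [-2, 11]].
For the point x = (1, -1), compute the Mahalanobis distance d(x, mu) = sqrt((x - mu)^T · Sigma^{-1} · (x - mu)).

Step 1 — centre the observation: (x - mu) = (-1, -1).

Step 2 — invert Sigma. det(Sigma) = 11·11 - (-2)² = 117.
  Sigma^{-1} = (1/det) · [[d, -b], [-b, a]] = [[0.094, 0.0171],
 [0.0171, 0.094]].

Step 3 — form the quadratic (x - mu)^T · Sigma^{-1} · (x - mu):
  Sigma^{-1} · (x - mu) = (-0.1111, -0.1111).
  (x - mu)^T · [Sigma^{-1} · (x - mu)] = (-1)·(-0.1111) + (-1)·(-0.1111) = 0.2222.

Step 4 — take square root: d = √(0.2222) ≈ 0.4714.

d(x, mu) = √(0.2222) ≈ 0.4714


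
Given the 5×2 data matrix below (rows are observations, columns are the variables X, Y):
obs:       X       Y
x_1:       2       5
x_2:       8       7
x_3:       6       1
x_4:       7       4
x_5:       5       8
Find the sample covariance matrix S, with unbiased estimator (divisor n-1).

Step 1 — column means:
  mean(X) = (2 + 8 + 6 + 7 + 5) / 5 = 28/5 = 5.6
  mean(Y) = (5 + 7 + 1 + 4 + 8) / 5 = 25/5 = 5

Step 2 — sample covariance S[i,j] = (1/(n-1)) · Σ_k (x_{k,i} - mean_i) · (x_{k,j} - mean_j), with n-1 = 4.
  S[X,X] = ((-3.6)·(-3.6) + (2.4)·(2.4) + (0.4)·(0.4) + (1.4)·(1.4) + (-0.6)·(-0.6)) / 4 = 21.2/4 = 5.3
  S[X,Y] = ((-3.6)·(0) + (2.4)·(2) + (0.4)·(-4) + (1.4)·(-1) + (-0.6)·(3)) / 4 = 0/4 = 0
  S[Y,Y] = ((0)·(0) + (2)·(2) + (-4)·(-4) + (-1)·(-1) + (3)·(3)) / 4 = 30/4 = 7.5

S is symmetric (S[j,i] = S[i,j]). Assembling:

S = [[5.3, 0],
 [0, 7.5]]


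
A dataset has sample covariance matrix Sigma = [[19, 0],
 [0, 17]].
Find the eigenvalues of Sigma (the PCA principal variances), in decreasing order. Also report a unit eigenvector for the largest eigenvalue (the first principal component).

Step 1 — characteristic polynomial of 2×2 Sigma:
  det(Sigma - λI) = λ² - trace · λ + det = 0.
  trace = 19 + 17 = 36, det = 19·17 - (0)² = 323.
Step 2 — discriminant:
  Δ = trace² - 4·det = 1296 - 1292 = 4.
Step 3 — eigenvalues:
  λ = (trace ± √Δ)/2 = (36 ± 2)/2,
  λ_1 = 19,  λ_2 = 17.

Step 4 — unit eigenvector for λ_1: Sigma is diagonal, so its eigenvectors are the coordinate axes. λ_1 = 19 is the diagonal entry on the first coordinate axis, hence
  v_1 = (1, 0) (||v_1|| = 1).

λ_1 = 19,  λ_2 = 17;  v_1 ≈ (1, 0)


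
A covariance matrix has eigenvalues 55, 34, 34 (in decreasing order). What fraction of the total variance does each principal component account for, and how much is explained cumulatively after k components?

Step 1 — total variance = trace(Sigma) = Σ λ_i = 55 + 34 + 34 = 123.

Step 2 — fraction explained by component i = λ_i / Σ λ:
  PC1: 55/123 = 0.4472
  PC2: 34/123 = 0.2764
  PC3: 34/123 = 0.2764

Step 3 — cumulative fraction after k components = (λ_1 + ... + λ_k) / Σ λ:
  k = 1: 55/123 = 0.4472
  k = 2: (55 + 34)/123 = 89/123 = 0.7236
  k = 3: (55 + 34 + 34)/123 = 123/123 = 1

Summary (fraction, with percent):

explained: PC1 0.4472 (44.72%), PC2 0.2764 (27.64%), PC3 0.2764 (27.64%);  cumulative: 0.4472, 0.7236, 1


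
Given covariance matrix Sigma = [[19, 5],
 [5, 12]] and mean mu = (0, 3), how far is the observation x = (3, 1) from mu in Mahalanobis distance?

Step 1 — centre the observation: (x - mu) = (3, -2).

Step 2 — invert Sigma. det(Sigma) = 19·12 - (5)² = 203.
  Sigma^{-1} = (1/det) · [[d, -b], [-b, a]] = [[0.0591, -0.0246],
 [-0.0246, 0.0936]].

Step 3 — form the quadratic (x - mu)^T · Sigma^{-1} · (x - mu):
  Sigma^{-1} · (x - mu) = (0.2266, -0.2611).
  (x - mu)^T · [Sigma^{-1} · (x - mu)] = (3)·(0.2266) + (-2)·(-0.2611) = 1.202.

Step 4 — take square root: d = √(1.202) ≈ 1.0963.

d(x, mu) = √(1.202) ≈ 1.0963
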